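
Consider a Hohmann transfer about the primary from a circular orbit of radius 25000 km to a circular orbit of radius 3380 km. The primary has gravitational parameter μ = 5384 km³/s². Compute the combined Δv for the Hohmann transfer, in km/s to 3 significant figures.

Semi-major axis of the transfer orbit: a_t = (25000 + 3380)/2 = 14190 km.
At r₁ the circular-orbit speed is v₁ = √(μ/r₁) = 0.4641 km/s.
On the transfer ellipse at r₁, v² = μ(2/r − 1/a) gives v_a = √[μ(2/r₁ − 1/a_t)] = 0.2265 km/s.
First burn Δv₁ = |v_a − v₁| = 0.2376 km/s.
Circular speed at r₂: v₂ = √(μ/r₂) = 1.2621 km/s.
Transfer-orbit speed at r₂: v_p = √[μ(2/r₂ − 1/a_t)] = 1.6752 km/s.
Second burn Δv₂ = |v₂ − v_p| = 0.4131 km/s.
Δv = Δv₁ + Δv₂ = 0.2376 + 0.4131 = 0.6507 km/s.

Δv = 0.651 km/s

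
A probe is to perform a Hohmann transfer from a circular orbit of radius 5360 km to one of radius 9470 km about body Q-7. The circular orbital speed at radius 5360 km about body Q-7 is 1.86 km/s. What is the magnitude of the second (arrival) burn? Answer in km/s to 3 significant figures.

Δv₂ = 0.210 km/s

From the circular-orbit relation v² = μ/r at r = 5360 km: μ = v²r = (1.86)² × 5360 = 18543.5 km³/s².
Semi-major axis of the transfer orbit: a_t = (5360 + 9470)/2 = 7415 km.
Circular speed at r = 9470 km: v_c = √(μ/r) = 1.3993 km/s.
Transfer-orbit speed at the same r (vis-viva, a = a_t): v_t = √[μ(2/r − 1/a_t)] = 1.1897 km/s.
Δv₂ = |v_t − v_c| = |1.1897 − 1.3993| = 0.2096 km/s.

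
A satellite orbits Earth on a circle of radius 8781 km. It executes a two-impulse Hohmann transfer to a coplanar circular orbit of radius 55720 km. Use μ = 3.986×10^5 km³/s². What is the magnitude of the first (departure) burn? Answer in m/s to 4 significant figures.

Semi-major axis of the transfer orbit: a_t = (8781 + 55720)/2 = 32250.5 km.
Circular speed at r = 8781 km: v_c = √(μ/r) = 6.7375 km/s.
Transfer-orbit speed at the same r (vis-viva, a = a_t): v_t = √[μ(2/r − 1/a_t)] = 8.8559 km/s.
Δv₁ = |v_t − v_c| = |8.8559 − 6.7375| = 2.118 km/s.

Δv₁ = 2118 m/s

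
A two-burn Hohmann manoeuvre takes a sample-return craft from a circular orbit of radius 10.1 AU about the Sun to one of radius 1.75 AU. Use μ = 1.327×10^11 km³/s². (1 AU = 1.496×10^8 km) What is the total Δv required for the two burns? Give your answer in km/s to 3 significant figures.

In km: r₁ = 10.1 × 1.496×10^8 = 1.51096×10^9 km; r₂ = 1.75 × 1.496×10^8 = 2.618×10^8 km.
Semi-major axis of the transfer orbit: a_t = (1.51096×10^9 + 2.618×10^8)/2 = 8.8638×10^8 km.
Circular speed at r₁: v₁ = √(μ/r₁) = √(1.327×10^11/1.51096×10^9) = 9.371 km/s.
On the transfer ellipse at r₁, vis-viva equation gives v_a = √[μ(2/r₁ − 1/a_t)] = 5.093 km/s.
First burn Δv₁ = |v_a − v₁| = 4.278 km/s.
At r₂, v₂ = √(μ/r₂) = 22.514 km/s.
Transfer-orbit speed at r₂: v_p = √[μ(2/r₂ − 1/a_t)] = 29.395 km/s.
Second burn Δv₂ = |v₂ − v_p| = 6.881 km/s.
Total Δv = Δv₁ + Δv₂ = 11.16 km/s.

Δv = 11.2 km/s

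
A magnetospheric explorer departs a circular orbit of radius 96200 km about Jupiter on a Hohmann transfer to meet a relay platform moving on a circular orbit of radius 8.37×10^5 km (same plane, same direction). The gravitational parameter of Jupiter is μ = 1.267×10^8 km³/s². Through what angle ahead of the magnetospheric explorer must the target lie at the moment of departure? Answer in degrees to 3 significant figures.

φ = 105°

Semi-major axis of the transfer orbit: a_t = (96200 + 8.370×10^5)/2 = 4.666×10^5 km.
Transfer time t = π√(a_t³/μ) = 88957 s.
The target's mean motion on its circular orbit is ω₂ = √(μ/r₂³) = 1.4699×10^-5 rad/s.
Angle swept by the target during transfer: ω₂·t = 1.3076 rad = 74.92°.
Arrival is 180° from departure on the ellipse, so φ = 180° − 74.92° = 105°.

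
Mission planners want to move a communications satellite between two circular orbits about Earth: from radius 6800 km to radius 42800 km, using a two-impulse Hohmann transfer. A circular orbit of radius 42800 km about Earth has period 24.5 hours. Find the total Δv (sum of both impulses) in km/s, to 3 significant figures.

From Kepler's third law T² = 4π²r³/μ at r = 42800 km, T = 24.5 hours = 24.5 × 3600 s = 88200 s: μ = 4π²r³/T² = 3.97882×10^5 km³/s².
The Hohmann ellipse has a_t = (r₁ + r₂)/2 = 24800 km.
Circular speed at r₁: v₁ = √(μ/r₁) = √(3.97882×10^5/6800) = 7.6493 km/s.
Transfer-orbit speed at r₁ (vis-viva): v_p = √[μ(2/r₁ − 1/a_t)] = 10.049 km/s.
First burn Δv₁ = |v_p − v₁| = 2.400 km/s.
Circular speed at r₂: v₂ = √(μ/r₂) = 3.049 km/s.
Transfer-orbit speed at r₂: v_a = √[μ(2/r₂ − 1/a_t)] = 1.597 km/s.
Second burn Δv₂ = |v₂ − v_a| = 1.452 km/s.
Δv = Δv₁ + Δv₂ = 2.400 + 1.452 = 3.852 km/s.

Δv = 3.85 km/s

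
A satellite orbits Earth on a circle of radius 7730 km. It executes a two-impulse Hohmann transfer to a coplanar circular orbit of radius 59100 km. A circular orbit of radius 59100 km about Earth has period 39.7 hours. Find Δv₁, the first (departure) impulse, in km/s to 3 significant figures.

From Kepler's third law T² = 4π²r³/μ at r = 59100 km, T = 39.7 hours = 39.7 × 3600 s = 1.4292×10^5 s: μ = 4π²r³/T² = 3.98966×10^5 km³/s².
Transfer-ellipse semi-major axis a_t = (r₁ + r₂)/2 = (7730 + 59100)/2 = 33415 km.
Circular speed at r = 7730 km: v_c = √(μ/r) = 7.184 km/s.
Vis-viva on the transfer ellipse at r = 7730 km gives v_t = √[μ(2/r − 1/a_t)] = 9.554 km/s.
Δv₁ = |v_t − v_c| = |9.554 − 7.184| = 2.370 km/s.

Δv₁ = 2.37 km/s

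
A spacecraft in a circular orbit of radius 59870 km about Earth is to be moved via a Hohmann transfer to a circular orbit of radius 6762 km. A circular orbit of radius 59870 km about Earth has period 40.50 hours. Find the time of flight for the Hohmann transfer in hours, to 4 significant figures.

t = 8.406 hours

From Kepler's third law T² = 4π²r³/μ at r = 59870 km, T = 40.50 hours = 40.50 × 3600 s = 1.458×10^5 s: μ = 4π²r³/T² = 3.98541×10^5 km³/s².
The Hohmann ellipse has a_t = (r₁ + r₂)/2 = 33316 km.
Transfer time t = π√(a_t³/μ) = π√((33316)³ / 3.98541×10^5) = 30260 s.
Converting: 30260 s ÷ 3600 s/hour = 8.406 hours.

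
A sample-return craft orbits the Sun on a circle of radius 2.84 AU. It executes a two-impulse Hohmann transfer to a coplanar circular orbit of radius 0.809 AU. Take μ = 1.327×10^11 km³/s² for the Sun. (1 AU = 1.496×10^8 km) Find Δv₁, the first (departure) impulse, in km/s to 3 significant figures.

In km: r₁ = 2.84 × 1.496×10^8 = 4.24864×10^8 km; r₂ = 0.809 × 1.496×10^8 = 1.210264×10^8 km.
Semi-major axis of the transfer orbit: a_t = (4.24864×10^8 + 1.210264×10^8)/2 = 2.729452×10^8 km.
Circular speed at r = 4.24864×10^8 km: v_c = √(μ/r) = 17.673 km/s.
Vis-viva on the transfer ellipse at r = 4.24864×10^8 km gives v_t = √[μ(2/r − 1/a_t)] = 11.768 km/s.
Δv₁ = |v_t − v_c| = |11.768 − 17.673| = 5.905 km/s.

Δv₁ = 5.90 km/s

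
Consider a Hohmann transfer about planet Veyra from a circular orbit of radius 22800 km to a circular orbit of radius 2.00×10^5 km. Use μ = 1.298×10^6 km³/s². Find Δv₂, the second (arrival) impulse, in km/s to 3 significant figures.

Transfer-ellipse semi-major axis a_t = (r₁ + r₂)/2 = (22800 + 2.000×10^5)/2 = 1.114×10^5 km.
Circular speed at r = 2.000×10^5 km: v_c = √(μ/r) = 2.548 km/s.
Transfer-orbit speed at the same r (vis-viva, a = a_t): v_t = √[μ(2/r − 1/a_t)] = 1.153 km/s.
Δv₂ = |v_t − v_c| = |1.153 − 2.548| = 1.395 km/s.

Δv₂ = 1.40 km/s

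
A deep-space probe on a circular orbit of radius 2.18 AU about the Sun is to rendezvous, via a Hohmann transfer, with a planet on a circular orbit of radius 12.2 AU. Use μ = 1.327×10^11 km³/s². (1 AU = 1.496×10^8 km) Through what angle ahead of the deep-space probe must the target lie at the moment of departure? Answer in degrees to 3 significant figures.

In km: r₁ = 2.18 × 1.496×10^8 = 3.26128×10^8 km; r₂ = 12.2 × 1.496×10^8 = 1.82512×10^9 km.
Semi-major axis of the transfer orbit: a_t = (3.26128×10^8 + 1.82512×10^9)/2 = 1.075624×10^9 km.
The half-period of the transfer ellipse is t = π√(a_t³/μ) = 3.0423×10^8 s.
Target angular speed ω₂ = √(μ/r₂³) = 4.6720×10^-9 rad/s.
Angle swept by the target during transfer: ω₂·t = 1.4214 rad = 81.44°.
Arrival is 180° from departure on the ellipse, so φ = 180° − 81.44° = 98.6°.

φ = 98.6°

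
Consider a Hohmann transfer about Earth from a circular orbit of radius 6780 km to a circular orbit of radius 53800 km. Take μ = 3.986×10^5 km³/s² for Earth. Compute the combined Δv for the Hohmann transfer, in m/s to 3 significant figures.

Semi-major axis of the transfer orbit: a_t = (6780 + 53800)/2 = 30290 km.
At r₁ the circular-orbit speed is v₁ = √(μ/r₁) = 7.66750 km/s.
Transfer-orbit speed at r₁ (v² = μ(2/r − 1/a)): v_p = √[μ(2/r₁ − 1/a_t)] = 10.2187 km/s.
First burn Δv₁ = |v_p − v₁| = 2.551 km/s.
At r₂, v₂ = √(μ/r₂) = 2.722 km/s.
Transfer-orbit speed at r₂: v_a = √[μ(2/r₂ − 1/a_t)] = 1.288 km/s.
Second burn Δv₂ = |v₂ − v_a| = 1.434 km/s.
Δv = Δv₁ + Δv₂ = 2.551 + 1.434 = 3.985 km/s.

Δv = 3990 m/s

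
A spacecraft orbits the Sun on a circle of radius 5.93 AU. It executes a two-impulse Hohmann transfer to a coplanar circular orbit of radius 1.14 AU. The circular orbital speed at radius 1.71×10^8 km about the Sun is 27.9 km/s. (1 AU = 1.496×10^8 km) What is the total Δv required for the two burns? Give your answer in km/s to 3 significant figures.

From the circular-orbit relation v² = μ/r at r = 1.71×10^8 km: μ = v²r = (27.9)² × 1.71×10^8 = 1.33108×10^11 km³/s².
In km: r₁ = 5.93 × 1.496×10^8 = 8.87128×10^8 km; r₂ = 1.14 × 1.496×10^8 = 1.70544×10^8 km.
The Hohmann ellipse has a_t = (r₁ + r₂)/2 = 5.28836×10^8 km.
At r₁ the circular-orbit speed is v₁ = √(μ/r₁) = 12.249 km/s.
Transfer-orbit speed at r₁ (vis-viva): v_a = √[μ(2/r₁ − 1/a_t)] = 6.9561 km/s.
First burn Δv₁ = |v_a − v₁| = 5.293 km/s.
Circular speed at r₂: v₂ = √(μ/r₂) = 27.937 km/s.
Transfer-orbit speed at r₂: v_p = √[μ(2/r₂ − 1/a_t)] = 36.184 km/s.
Second burn Δv₂ = |v₂ − v_p| = 8.247 km/s.
Δv = Δv₁ + Δv₂ = 5.293 + 8.247 = 13.54 km/s.

Δv = 13.5 km/s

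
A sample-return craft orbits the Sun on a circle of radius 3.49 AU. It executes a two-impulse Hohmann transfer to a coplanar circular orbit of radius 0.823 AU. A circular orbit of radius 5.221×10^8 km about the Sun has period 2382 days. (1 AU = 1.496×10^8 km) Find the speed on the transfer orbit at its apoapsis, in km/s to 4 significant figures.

v = 9.847 km/s

From Kepler's third law T² = 4π²r³/μ at r = 5.221×10^8 km, T = 2382 days = 2382 × 86400 s = 2.058048×10^8 s: μ = 4π²r³/T² = 1.32651×10^11 km³/s².
In km: r₁ = 3.49 × 1.496×10^8 = 5.22104×10^8 km; r₂ = 0.823 × 1.496×10^8 = 1.231208×10^8 km.
Semi-major axis of the transfer orbit: a_t = (5.22104×10^8 + 1.231208×10^8)/2 = 3.226124×10^8 km.
At apoapsis, r = 5.22104×10^8 km.
From the vis-viva equation, v = √[μ(2/r − 1/a_t)] = 9.847 km/s.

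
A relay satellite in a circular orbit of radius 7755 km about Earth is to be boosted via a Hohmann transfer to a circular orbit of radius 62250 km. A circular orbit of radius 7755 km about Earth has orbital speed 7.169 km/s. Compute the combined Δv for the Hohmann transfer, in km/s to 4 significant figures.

Δv = 3.731 km/s

From the circular-orbit relation v² = μ/r at r = 7755 km: μ = v²r = (7.169)² × 7755 = 3.98565×10^5 km³/s².
The Hohmann ellipse has a_t = (r₁ + r₂)/2 = 35002.5 km.
Circular speed at r₁: v₁ = √(μ/r₁) = √(3.98565×10^5/7755) = 7.1690 km/s.
On the transfer ellipse at r₁, vis-viva gives v_p = √[μ(2/r₁ − 1/a_t)] = 9.5605 km/s.
First burn Δv₁ = |v_p − v₁| = 2.3915 km/s.
Circular speed at r₂: v₂ = √(μ/r₂) = 2.5303 km/s.
Transfer-orbit speed at r₂: v_a = √[μ(2/r₂ − 1/a_t)] = 1.1910 km/s.
Second burn Δv₂ = |v₂ − v_a| = 1.3393 km/s.
Δv = Δv₁ + Δv₂ = 2.3915 + 1.3393 = 3.731 km/s.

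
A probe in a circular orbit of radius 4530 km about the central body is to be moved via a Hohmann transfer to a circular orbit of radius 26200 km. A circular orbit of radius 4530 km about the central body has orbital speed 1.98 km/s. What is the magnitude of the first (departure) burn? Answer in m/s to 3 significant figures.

Δv₁ = 606 m/s

From the circular-orbit relation v² = μ/r at r = 4530 km: μ = v²r = (1.98)² × 4530 = 17759.4 km³/s².
Transfer-ellipse semi-major axis a_t = (r₁ + r₂)/2 = (4530 + 26200)/2 = 15365 km.
Circular speed at r = 4530 km: v_c = √(μ/r) = 1.9800 km/s.
Vis-viva on the transfer ellipse at r = 4530 km gives v_t = √[μ(2/r − 1/a_t)] = 2.5855 km/s.
Δv₁ = |v_t − v_c| = |2.5855 − 1.9800| = 0.6055 km/s.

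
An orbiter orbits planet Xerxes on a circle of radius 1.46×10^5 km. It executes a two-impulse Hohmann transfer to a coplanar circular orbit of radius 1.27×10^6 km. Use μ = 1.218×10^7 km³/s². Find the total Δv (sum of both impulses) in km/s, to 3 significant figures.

The Hohmann ellipse has a_t = (r₁ + r₂)/2 = 7.080×10^5 km.
At r₁ the circular-orbit speed is v₁ = √(μ/r₁) = 9.1337 km/s.
Transfer-orbit speed at r₁ (vis-viva equation): v_p = √[μ(2/r₁ − 1/a_t)] = 12.233 km/s.
First burn Δv₁ = |v_p − v₁| = 3.099 km/s.
Circular speed at r₂: v₂ = √(μ/r₂) = 3.097 km/s.
Transfer-orbit speed at r₂: v_a = √[μ(2/r₂ − 1/a_t)] = 1.406 km/s.
Second burn Δv₂ = |v₂ − v_a| = 1.691 km/s.
Total Δv = Δv₁ + Δv₂ = 4.790 km/s.

Δv = 4.79 km/s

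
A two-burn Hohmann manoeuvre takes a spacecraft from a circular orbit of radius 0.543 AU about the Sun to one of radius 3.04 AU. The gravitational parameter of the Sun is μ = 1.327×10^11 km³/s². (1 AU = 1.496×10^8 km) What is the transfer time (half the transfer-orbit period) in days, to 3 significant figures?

In km: r₁ = 0.543 × 1.496×10^8 = 8.12328×10^7 km; r₂ = 3.04 × 1.496×10^8 = 4.54784×10^8 km.
The Hohmann ellipse has a_t = (r₁ + r₂)/2 = 2.680084×10^8 km.
Transfer time t = π√(a_t³/μ) = π√((2.680084×10^8)³ / 1.327×10^11) = 3.784×10^7 s.
Converting: 3.784×10^7 s ÷ 86400 s/day = 438 days.

t = 438 days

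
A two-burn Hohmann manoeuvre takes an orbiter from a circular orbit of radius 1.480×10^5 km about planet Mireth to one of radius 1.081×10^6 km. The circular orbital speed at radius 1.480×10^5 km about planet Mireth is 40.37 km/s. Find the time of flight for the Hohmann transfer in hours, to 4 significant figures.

t = 27.07 hours

From the circular-orbit relation v² = μ/r at r = 1.480×10^5 km: μ = v²r = (40.37)² × 1.480×10^5 = 2.41201×10^8 km³/s².
The Hohmann ellipse has a_t = (r₁ + r₂)/2 = 6.145×10^5 km.
By Kepler's third law the transfer-orbit period is T = 2π√(a_t³/μ), so t = T/2 = 97440 s.
Converting: 97440 s ÷ 3600 s/hour = 27.07 hours.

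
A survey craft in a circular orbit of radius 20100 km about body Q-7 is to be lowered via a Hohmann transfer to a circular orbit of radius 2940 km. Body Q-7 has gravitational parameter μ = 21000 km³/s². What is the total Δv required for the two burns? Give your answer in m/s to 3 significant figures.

Semi-major axis of the transfer orbit: a_t = (20100 + 2940)/2 = 11520 km.
Circular speed at r₁: v₁ = √(μ/r₁) = √(21000/20100) = 1.022143 km/s.
On the transfer ellipse at r₁, vis-viva gives v_a = √[μ(2/r₁ − 1/a_t)] = 0.5163677 km/s.
First burn Δv₁ = |v_a − v₁| = 0.50578 km/s.
At r₂, v₂ = √(μ/r₂) = 2.67261 km/s.
Transfer-orbit speed at r₂: v_p = √[μ(2/r₂ − 1/a_t)] = 3.53027 km/s.
Second burn Δv₂ = |v₂ − v_p| = 0.85766 km/s.
Total Δv = Δv₁ + Δv₂ = 1.363 km/s.

Δv = 1360 m/s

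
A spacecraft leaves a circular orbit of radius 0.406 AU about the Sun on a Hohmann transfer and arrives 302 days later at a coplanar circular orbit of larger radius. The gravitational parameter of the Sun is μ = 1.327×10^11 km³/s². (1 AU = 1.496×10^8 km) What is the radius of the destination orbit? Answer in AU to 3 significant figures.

r₂ = 2.39 AU

In km: r₁ = 0.406 × 1.496×10^8 = 6.07376×10^7 km.
Transfer time t = 302 days = 2.60928×10^7 s, and t = π√(a_t³/μ).
So a_t = (μ t²/π²)^(1/3) = (1.327×10^11 × (2.60928×10^7)² / π²)^(1/3) = 2.0919×10^8 km.
Since a_t = (r₁ + r₂)/2, r₂ = 2a_t − r₁ = 2×2.0919×10^8 − 6.07376×10^7 = 3.576424×10^8 km.
In AU: r₂ = 3.576424×10^8 / 1.496×10^8 = 2.39 AU.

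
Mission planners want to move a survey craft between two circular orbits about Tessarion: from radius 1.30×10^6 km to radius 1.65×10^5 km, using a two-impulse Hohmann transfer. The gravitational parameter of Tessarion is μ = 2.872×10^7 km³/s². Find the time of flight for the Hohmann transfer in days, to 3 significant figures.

t = 4.25 days

The Hohmann ellipse has a_t = (r₁ + r₂)/2 = 7.325×10^5 km.
Half the transfer-orbit period gives t = π√(a_t³/μ) = 3.675×10^5 s.
Converting: 3.675×10^5 s ÷ 86400 s/day = 4.25 days.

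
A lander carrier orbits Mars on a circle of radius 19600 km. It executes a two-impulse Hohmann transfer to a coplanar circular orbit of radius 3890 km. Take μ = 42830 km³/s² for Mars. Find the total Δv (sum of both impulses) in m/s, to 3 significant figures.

Semi-major axis of the transfer orbit: a_t = (19600 + 3890)/2 = 11745 km.
Circular speed at r₁: v₁ = √(μ/r₁) = √(42830/19600) = 1.4782 km/s.
Transfer-orbit speed at r₁ (vis-viva equation): v_a = √[μ(2/r₁ − 1/a_t)] = 0.85073 km/s.
First burn Δv₁ = |v_a − v₁| = 0.6275 km/s.
Circular speed at r₂: v₂ = √(μ/r₂) = 3.3182 km/s.
Transfer-orbit speed at r₂: v_p = √[μ(2/r₂ − 1/a_t)] = 4.2865 km/s.
Second burn Δv₂ = |v₂ − v_p| = 0.9683 km/s.
Δv = Δv₁ + Δv₂ = 0.6275 + 0.9683 = 1.596 km/s.

Δv = 1600 m/s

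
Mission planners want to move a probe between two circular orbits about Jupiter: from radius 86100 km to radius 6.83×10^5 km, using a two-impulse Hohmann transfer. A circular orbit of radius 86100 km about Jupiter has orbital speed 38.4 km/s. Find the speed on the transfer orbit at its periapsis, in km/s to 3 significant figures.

v = 51.2 km/s

From the circular-orbit relation v² = μ/r at r = 86100 km: μ = v²r = (38.4)² × 86100 = 1.26960×10^8 km³/s².
The Hohmann ellipse has a_t = (r₁ + r₂)/2 = 3.8455×10^5 km.
At periapsis, r = 86100 km.
Applying v² = μ(2/r − 1/a_t): v = 51.18 km/s.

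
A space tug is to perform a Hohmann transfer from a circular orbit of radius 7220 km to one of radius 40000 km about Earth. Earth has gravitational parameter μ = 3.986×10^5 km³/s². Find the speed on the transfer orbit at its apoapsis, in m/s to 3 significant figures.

The Hohmann ellipse has a_t = (r₁ + r₂)/2 = 23610 km.
At apoapsis, r = 40000 km.
Vis-viva: v = √[μ(2/r − 1/a_t)] = √[3.986×10^5 × (2/40000 − 1/23610)] = 1.746 km/s.

v = 1750 m/s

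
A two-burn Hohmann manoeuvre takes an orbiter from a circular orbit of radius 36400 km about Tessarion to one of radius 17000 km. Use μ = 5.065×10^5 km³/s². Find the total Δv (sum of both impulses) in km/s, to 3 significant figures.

Δv = 1.67 km/s

Semi-major axis of the transfer orbit: a_t = (36400 + 17000)/2 = 26700 km.
At r₁ the circular-orbit speed is v₁ = √(μ/r₁) = 3.73026 km/s.
Transfer-orbit speed at r₁ (vis-viva): v_a = √[μ(2/r₁ − 1/a_t)] = 2.97651 km/s.
First burn Δv₁ = |v_a − v₁| = 0.75375 km/s.
At r₂, v₂ = √(μ/r₂) = 5.45840 km/s.
Transfer-orbit speed at r₂: v_p = √[μ(2/r₂ − 1/a_t)] = 6.37324 km/s.
Second burn Δv₂ = |v₂ − v_p| = 0.91484 km/s.
Total Δv = Δv₁ + Δv₂ = 1.669 km/s.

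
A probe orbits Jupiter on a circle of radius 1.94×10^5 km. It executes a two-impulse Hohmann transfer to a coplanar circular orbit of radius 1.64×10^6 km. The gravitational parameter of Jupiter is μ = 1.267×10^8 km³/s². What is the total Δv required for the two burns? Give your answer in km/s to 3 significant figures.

The Hohmann ellipse has a_t = (r₁ + r₂)/2 = 9.170×10^5 km.
Circular speed at r₁: v₁ = √(μ/r₁) = √(1.267×10^8/1.940×10^5) = 25.5557 km/s.
Transfer-orbit speed at r₁ (vis-viva equation): v_p = √[μ(2/r₁ − 1/a_t)] = 34.1763 km/s.
First burn Δv₁ = |v_p − v₁| = 8.621 km/s.
At r₂, v₂ = √(μ/r₂) = 8.790 km/s.
Transfer-orbit speed at r₂: v_a = √[μ(2/r₂ − 1/a_t)] = 4.043 km/s.
Second burn Δv₂ = |v₂ − v_a| = 4.747 km/s.
Δv = Δv₁ + Δv₂ = 8.621 + 4.747 = 13.37 km/s.

Δv = 13.4 km/s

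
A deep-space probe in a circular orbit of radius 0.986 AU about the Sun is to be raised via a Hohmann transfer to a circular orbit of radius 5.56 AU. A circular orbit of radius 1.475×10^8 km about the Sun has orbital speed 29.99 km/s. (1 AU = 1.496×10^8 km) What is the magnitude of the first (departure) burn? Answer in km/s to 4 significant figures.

Δv₁ = 9.098 km/s

From the circular-orbit relation v² = μ/r at r = 1.475×10^8 km: μ = v²r = (29.99)² × 1.475×10^8 = 1.32662×10^11 km³/s².
In km: r₁ = 0.986 × 1.496×10^8 = 1.475056×10^8 km; r₂ = 5.56 × 1.496×10^8 = 8.31776×10^8 km.
Transfer-ellipse semi-major axis a_t = (r₁ + r₂)/2 = (1.475056×10^8 + 8.31776×10^8)/2 = 4.896408×10^8 km.
Circular speed at r = 1.475056×10^8 km: v_c = √(μ/r) = 29.989 km/s.
Vis-viva on the transfer ellipse at r = 1.475056×10^8 km gives v_t = √[μ(2/r − 1/a_t)] = 39.087 km/s.
Δv₁ = |v_t − v_c| = |39.087 − 29.989| = 9.098 km/s.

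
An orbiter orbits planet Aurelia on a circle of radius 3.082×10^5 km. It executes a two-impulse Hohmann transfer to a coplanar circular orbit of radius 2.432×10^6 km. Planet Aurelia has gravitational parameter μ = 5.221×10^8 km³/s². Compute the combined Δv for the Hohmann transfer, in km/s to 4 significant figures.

The Hohmann ellipse has a_t = (r₁ + r₂)/2 = 1.3701×10^6 km.
At r₁ the circular-orbit speed is v₁ = √(μ/r₁) = 41.16 km/s.
On the transfer ellipse at r₁, vis-viva gives v_p = √[μ(2/r₁ − 1/a_t)] = 54.84 km/s.
First burn Δv₁ = |v_p − v₁| = 13.68 km/s.
At r₂, v₂ = √(μ/r₂) = 14.652 km/s.
Transfer-orbit speed at r₂: v_a = √[μ(2/r₂ − 1/a_t)] = 6.9492 km/s.
Second burn Δv₂ = |v₂ − v_a| = 7.703 km/s.
Total Δv = Δv₁ + Δv₂ = 21.38 km/s.

Δv = 21.38 km/s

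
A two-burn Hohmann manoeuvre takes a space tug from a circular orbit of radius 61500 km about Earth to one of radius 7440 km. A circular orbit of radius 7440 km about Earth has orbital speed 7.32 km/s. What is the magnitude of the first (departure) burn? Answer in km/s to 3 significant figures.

Δv₁ = 1.36 km/s

From the circular-orbit relation v² = μ/r at r = 7440 km: μ = v²r = (7.32)² × 7440 = 3.98653×10^5 km³/s².
Semi-major axis of the transfer orbit: a_t = (61500 + 7440)/2 = 34470 km.
On the circular orbit at r = 61500 km, v_c = √(μ/r) = 2.546 km/s.
Vis-viva on the transfer ellipse at r = 61500 km gives v_t = √[μ(2/r − 1/a_t)] = 1.183 km/s.
Δv₁ = |v_t − v_c| = |1.183 − 2.546| = 1.363 km/s.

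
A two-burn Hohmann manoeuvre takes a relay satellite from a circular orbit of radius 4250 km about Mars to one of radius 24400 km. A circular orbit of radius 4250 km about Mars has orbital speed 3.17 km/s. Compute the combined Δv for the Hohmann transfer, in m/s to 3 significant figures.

From the circular-orbit relation v² = μ/r at r = 4250 km: μ = v²r = (3.17)² × 4250 = 42707.8 km³/s².
Semi-major axis of the transfer orbit: a_t = (4250 + 24400)/2 = 14325 km.
Circular speed at r₁: v₁ = √(μ/r₁) = √(42707.8/4250) = 3.1700 km/s.
On the transfer ellipse at r₁, vis-viva gives v_p = √[μ(2/r₁ − 1/a_t)] = 4.1372 km/s.
First burn Δv₁ = |v_p − v₁| = 0.9672 km/s.
Circular speed at r₂: v₂ = √(μ/r₂) = 1.323 km/s.
Transfer-orbit speed at r₂: v_a = √[μ(2/r₂ − 1/a_t)] = 0.7206 km/s.
Second burn Δv₂ = |v₂ − v_a| = 0.6024 km/s.
Total Δv = Δv₁ + Δv₂ = 1.570 km/s.

Δv = 1570 m/s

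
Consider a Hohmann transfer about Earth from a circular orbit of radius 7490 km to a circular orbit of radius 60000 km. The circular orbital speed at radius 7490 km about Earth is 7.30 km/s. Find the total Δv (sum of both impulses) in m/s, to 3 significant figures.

From the circular-orbit relation v² = μ/r at r = 7490 km: μ = v²r = (7.30)² × 7490 = 3.99142×10^5 km³/s².
The Hohmann ellipse has a_t = (r₁ + r₂)/2 = 33745 km.
At r₁ the circular-orbit speed is v₁ = √(μ/r₁) = 7.300 km/s.
Transfer-orbit speed at r₁ (vis-viva): v_p = √[μ(2/r₁ − 1/a_t)] = 9.734 km/s.
First burn Δv₁ = |v_p − v₁| = 2.434 km/s.
At r₂, v₂ = √(μ/r₂) = 2.579 km/s.
Transfer-orbit speed at r₂: v_a = √[μ(2/r₂ − 1/a_t)] = 1.215 km/s.
Second burn Δv₂ = |v₂ − v_a| = 1.364 km/s.
Total Δv = Δv₁ + Δv₂ = 3.798 km/s.

Δv = 3800 m/s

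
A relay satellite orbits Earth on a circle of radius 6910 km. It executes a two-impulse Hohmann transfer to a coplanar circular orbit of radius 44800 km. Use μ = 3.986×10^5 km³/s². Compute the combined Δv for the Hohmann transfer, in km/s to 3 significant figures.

Semi-major axis of the transfer orbit: a_t = (6910 + 44800)/2 = 25855 km.
Circular speed at r₁: v₁ = √(μ/r₁) = √(3.986×10^5/6910) = 7.5950 km/s.
On the transfer ellipse at r₁, vis-viva gives v_p = √[μ(2/r₁ − 1/a_t)] = 9.9976 km/s.
First burn Δv₁ = |v_p − v₁| = 2.4026 km/s.
At r₂, v₂ = √(μ/r₂) = 2.9828 km/s.
Transfer-orbit speed at r₂: v_a = √[μ(2/r₂ − 1/a_t)] = 1.5420 km/s.
Second burn Δv₂ = |v₂ − v_a| = 1.4408 km/s.
Total Δv = Δv₁ + Δv₂ = 3.843 km/s.

Δv = 3.84 km/s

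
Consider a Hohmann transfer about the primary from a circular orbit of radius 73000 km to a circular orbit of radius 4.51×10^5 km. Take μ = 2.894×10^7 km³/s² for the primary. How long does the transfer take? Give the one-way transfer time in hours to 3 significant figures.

Semi-major axis of the transfer orbit: a_t = (73000 + 4.510×10^5)/2 = 2.620×10^5 km.
Transfer time t = π√(a_t³/μ) = π√((2.620×10^5)³ / 2.894×10^7) = 78320 s.
Converting: 78320 s ÷ 3600 s/hour = 21.8 hours.

t = 21.8 hours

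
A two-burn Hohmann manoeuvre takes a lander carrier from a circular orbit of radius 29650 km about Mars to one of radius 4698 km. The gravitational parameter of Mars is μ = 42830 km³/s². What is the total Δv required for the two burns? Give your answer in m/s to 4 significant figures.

Semi-major axis of the transfer orbit: a_t = (29650 + 4698)/2 = 17174 km.
Circular speed at r₁: v₁ = √(μ/r₁) = √(42830/29650) = 1.2019 km/s.
On the transfer ellipse at r₁, vis-viva gives v_a = √[μ(2/r₁ − 1/a_t)] = 0.62861 km/s.
First burn Δv₁ = |v_a − v₁| = 0.5733 km/s.
At r₂, v₂ = √(μ/r₂) = 3.0194 km/s.
Transfer-orbit speed at r₂: v_p = √[μ(2/r₂ − 1/a_t)] = 3.9673 km/s.
Second burn Δv₂ = |v₂ − v_p| = 0.9479 km/s.
Δv = Δv₁ + Δv₂ = 0.5733 + 0.9479 = 1.521 km/s.

Δv = 1521 m/s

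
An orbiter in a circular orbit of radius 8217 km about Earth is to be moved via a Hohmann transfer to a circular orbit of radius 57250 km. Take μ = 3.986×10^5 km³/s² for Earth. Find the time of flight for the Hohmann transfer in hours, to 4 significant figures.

Semi-major axis of the transfer orbit: a_t = (8217 + 57250)/2 = 32733.5 km.
By Kepler's third law the transfer-orbit period is T = 2π√(a_t³/μ), so t = T/2 = 29470 s.
Converting: 29470 s ÷ 3600 s/hour = 8.186 hours.

t = 8.186 hours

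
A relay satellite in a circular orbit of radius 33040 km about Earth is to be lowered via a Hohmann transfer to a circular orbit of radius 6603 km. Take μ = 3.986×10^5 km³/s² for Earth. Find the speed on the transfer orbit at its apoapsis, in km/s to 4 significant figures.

Transfer-ellipse semi-major axis a_t = (r₁ + r₂)/2 = (33040 + 6603)/2 = 19821.5 km.
At apoapsis, r = 33040 km.
Vis-viva: v = √[μ(2/r − 1/a_t)] = √[3.986×10^5 × (2/33040 − 1/19821.5)] = 2.005 km/s.

v = 2.005 km/s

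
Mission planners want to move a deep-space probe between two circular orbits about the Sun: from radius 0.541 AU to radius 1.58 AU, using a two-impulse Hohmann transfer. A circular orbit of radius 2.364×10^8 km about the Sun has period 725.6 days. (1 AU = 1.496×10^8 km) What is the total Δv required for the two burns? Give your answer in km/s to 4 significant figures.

From Kepler's third law T² = 4π²r³/μ at r = 2.364×10^8 km, T = 725.6 days = 725.6 × 86400 s = 6.269184×10^7 s: μ = 4π²r³/T² = 1.32703×10^11 km³/s².
In km: r₁ = 0.541 × 1.496×10^8 = 8.09336×10^7 km; r₂ = 1.58 × 1.496×10^8 = 2.36368×10^8 km.
The Hohmann ellipse has a_t = (r₁ + r₂)/2 = 1.586508×10^8 km.
At r₁ the circular-orbit speed is v₁ = √(μ/r₁) = 40.4926 km/s.
On the transfer ellipse at r₁, vis-viva equation gives v_p = √[μ(2/r₁ − 1/a_t)] = 49.4252 km/s.
First burn Δv₁ = |v_p − v₁| = 8.933 km/s.
At r₂, v₂ = √(μ/r₂) = 23.694 km/s.
Transfer-orbit speed at r₂: v_a = √[μ(2/r₂ − 1/a_t)] = 16.923 km/s.
Second burn Δv₂ = |v₂ − v_a| = 6.771 km/s.
Total Δv = Δv₁ + Δv₂ = 15.70 km/s.

Δv = 15.70 km/s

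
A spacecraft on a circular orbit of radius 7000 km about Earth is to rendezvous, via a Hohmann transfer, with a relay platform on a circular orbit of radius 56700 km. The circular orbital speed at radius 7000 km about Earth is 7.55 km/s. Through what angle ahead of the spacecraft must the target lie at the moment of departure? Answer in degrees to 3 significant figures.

From the circular-orbit relation v² = μ/r at r = 7000 km: μ = v²r = (7.55)² × 7000 = 3.99018×10^5 km³/s².
The Hohmann ellipse has a_t = (r₁ + r₂)/2 = 31850 km.
The half-period of the transfer ellipse is t = π√(a_t³/μ) = 28269 s.
Target angular speed ω₂ = √(μ/r₂³) = 4.6787×10^-5 rad/s.
Angle swept by the target during transfer: ω₂·t = 1.3226 rad = 75.78°.
Arrival is 180° from departure on the ellipse, so φ = 180° − 75.78° = 104°.

φ = 104°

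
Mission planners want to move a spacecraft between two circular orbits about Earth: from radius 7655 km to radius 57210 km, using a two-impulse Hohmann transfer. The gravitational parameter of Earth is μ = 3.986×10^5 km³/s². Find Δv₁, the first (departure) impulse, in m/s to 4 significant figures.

Δv₁ = 2368 m/s

Transfer-ellipse semi-major axis a_t = (r₁ + r₂)/2 = (7655 + 57210)/2 = 32432.5 km.
Circular speed at r = 7655 km: v_c = √(μ/r) = 7.216 km/s.
Vis-viva on the transfer ellipse at r = 7655 km gives v_t = √[μ(2/r − 1/a_t)] = 9.584 km/s.
Δv₁ = |v_t − v_c| = |9.584 − 7.216| = 2.368 km/s.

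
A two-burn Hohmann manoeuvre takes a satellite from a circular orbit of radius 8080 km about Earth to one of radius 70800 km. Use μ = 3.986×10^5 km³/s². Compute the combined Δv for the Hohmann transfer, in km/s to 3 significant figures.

Transfer-ellipse semi-major axis a_t = (r₁ + r₂)/2 = (8080 + 70800)/2 = 39440 km.
At r₁ the circular-orbit speed is v₁ = √(μ/r₁) = 7.0237 km/s.
On the transfer ellipse at r₁, v² = μ(2/r − 1/a) gives v_p = √[μ(2/r₁ − 1/a_t)] = 9.4105 km/s.
First burn Δv₁ = |v_p − v₁| = 2.387 km/s.
At r₂, v₂ = √(μ/r₂) = 2.373 km/s.
Transfer-orbit speed at r₂: v_a = √[μ(2/r₂ − 1/a_t)] = 1.074 km/s.
Second burn Δv₂ = |v₂ − v_a| = 1.299 km/s.
Δv = Δv₁ + Δv₂ = 2.387 + 1.299 = 3.686 km/s.

Δv = 3.69 km/s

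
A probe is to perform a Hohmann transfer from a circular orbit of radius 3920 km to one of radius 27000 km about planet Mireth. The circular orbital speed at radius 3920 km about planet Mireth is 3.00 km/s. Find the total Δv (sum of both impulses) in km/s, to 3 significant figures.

From the circular-orbit relation v² = μ/r at r = 3920 km: μ = v²r = (3.00)² × 3920 = 35280.0 km³/s².
Transfer-ellipse semi-major axis a_t = (r₁ + r₂)/2 = (3920 + 27000)/2 = 15460 km.
Circular speed at r₁: v₁ = √(μ/r₁) = √(35280.0/3920) = 3.0000 km/s.
On the transfer ellipse at r₁, vis-viva equation gives v_p = √[μ(2/r₁ − 1/a_t)] = 3.9646 km/s.
First burn Δv₁ = |v_p − v₁| = 0.9646 km/s.
Circular speed at r₂: v₂ = √(μ/r₂) = 1.1431 km/s.
Transfer-orbit speed at r₂: v_a = √[μ(2/r₂ − 1/a_t)] = 0.57560 km/s.
Second burn Δv₂ = |v₂ − v_a| = 0.5675 km/s.
Δv = Δv₁ + Δv₂ = 0.9646 + 0.5675 = 1.532 km/s.

Δv = 1.53 km/s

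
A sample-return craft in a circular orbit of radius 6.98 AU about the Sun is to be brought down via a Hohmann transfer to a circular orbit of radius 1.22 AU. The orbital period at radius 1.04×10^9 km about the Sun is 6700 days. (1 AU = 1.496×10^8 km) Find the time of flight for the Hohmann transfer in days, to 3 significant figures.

From Kepler's third law T² = 4π²r³/μ at r = 1.04×10^9 km, T = 6700 days = 6700 × 86400 s = 5.7888×10^8 s: μ = 4π²r³/T² = 1.32520×10^11 km³/s².
In km: r₁ = 6.98 × 1.496×10^8 = 1.044208×10^9 km; r₂ = 1.22 × 1.496×10^8 = 1.82512×10^8 km.
Semi-major axis of the transfer orbit: a_t = (1.044208×10^9 + 1.82512×10^8)/2 = 6.1336×10^8 km.
By Kepler's third law the transfer-orbit period is T = 2π√(a_t³/μ), so t = T/2 = 1.311×10^8 s.
Converting: 1.311×10^8 s ÷ 86400 s/day = 1520 days.

t = 1520 days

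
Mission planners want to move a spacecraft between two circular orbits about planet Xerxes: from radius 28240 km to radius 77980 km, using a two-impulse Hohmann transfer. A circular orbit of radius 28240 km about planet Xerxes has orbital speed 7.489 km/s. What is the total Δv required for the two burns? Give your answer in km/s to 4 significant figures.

Δv = 2.806 km/s

From the circular-orbit relation v² = μ/r at r = 28240 km: μ = v²r = (7.489)² × 28240 = 1.58384×10^6 km³/s².
The Hohmann ellipse has a_t = (r₁ + r₂)/2 = 53110 km.
At r₁ the circular-orbit speed is v₁ = √(μ/r₁) = 7.489 km/s.
Transfer-orbit speed at r₁ (vis-viva equation): v_p = √[μ(2/r₁ − 1/a_t)] = 9.075 km/s.
First burn Δv₁ = |v_p − v₁| = 1.586 km/s.
At r₂, v₂ = √(μ/r₂) = 4.50676 km/s.
Transfer-orbit speed at r₂: v_a = √[μ(2/r₂ − 1/a_t)] = 3.28631 km/s.
Second burn Δv₂ = |v₂ − v_a| = 1.220 km/s.
Δv = Δv₁ + Δv₂ = 1.586 + 1.220 = 2.806 km/s.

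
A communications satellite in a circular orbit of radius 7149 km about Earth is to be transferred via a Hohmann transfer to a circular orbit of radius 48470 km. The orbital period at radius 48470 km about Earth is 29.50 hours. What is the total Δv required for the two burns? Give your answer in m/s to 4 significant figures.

From Kepler's third law T² = 4π²r³/μ at r = 48470 km, T = 29.50 hours = 29.50 × 3600 s = 1.062×10^5 s: μ = 4π²r³/T² = 3.98593×10^5 km³/s².
Transfer-ellipse semi-major axis a_t = (r₁ + r₂)/2 = (7149 + 48470)/2 = 27809.5 km.
At r₁ the circular-orbit speed is v₁ = √(μ/r₁) = 7.467 km/s.
On the transfer ellipse at r₁, vis-viva equation gives v_p = √[μ(2/r₁ − 1/a_t)] = 9.858 km/s.
First burn Δv₁ = |v_p − v₁| = 2.391 km/s.
At r₂, v₂ = √(μ/r₂) = 2.868 km/s.
Transfer-orbit speed at r₂: v_a = √[μ(2/r₂ − 1/a_t)] = 1.454 km/s.
Second burn Δv₂ = |v₂ − v_a| = 1.414 km/s.
Total Δv = Δv₁ + Δv₂ = 3.805 km/s.

Δv = 3805 m/s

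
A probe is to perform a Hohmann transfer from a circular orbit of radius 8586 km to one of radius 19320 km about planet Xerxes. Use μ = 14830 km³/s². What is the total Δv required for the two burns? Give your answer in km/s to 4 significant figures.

Δv = 0.4211 km/s

Semi-major axis of the transfer orbit: a_t = (8586 + 19320)/2 = 13953 km.
Circular speed at r₁: v₁ = √(μ/r₁) = √(14830/8586) = 1.31424 km/s.
On the transfer ellipse at r₁, v² = μ(2/r − 1/a) gives v_p = √[μ(2/r₁ − 1/a_t)] = 1.54648 km/s.
First burn Δv₁ = |v_p − v₁| = 0.2322 km/s.
At r₂, v₂ = √(μ/r₂) = 0.87613 km/s.
Transfer-orbit speed at r₂: v_a = √[μ(2/r₂ − 1/a_t)] = 0.68727 km/s.
Second burn Δv₂ = |v₂ − v_a| = 0.1889 km/s.
Δv = Δv₁ + Δv₂ = 0.2322 + 0.1889 = 0.4211 km/s.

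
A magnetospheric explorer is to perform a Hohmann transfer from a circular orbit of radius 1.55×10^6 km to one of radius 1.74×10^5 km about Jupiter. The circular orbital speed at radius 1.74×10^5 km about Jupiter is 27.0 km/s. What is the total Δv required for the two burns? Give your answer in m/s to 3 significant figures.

Δv = 14200 m/s

From the circular-orbit relation v² = μ/r at r = 1.74×10^5 km: μ = v²r = (27.0)² × 1.74×10^5 = 1.26846×10^8 km³/s².
Transfer-ellipse semi-major axis a_t = (r₁ + r₂)/2 = (1.550×10^6 + 1.740×10^5)/2 = 8.620×10^5 km.
Circular speed at r₁: v₁ = √(μ/r₁) = √(1.26846×10^8/1.550×10^6) = 9.046 km/s.
On the transfer ellipse at r₁, vis-viva gives v_a = √[μ(2/r₁ − 1/a_t)] = 4.064 km/s.
First burn Δv₁ = |v_a − v₁| = 4.982 km/s.
At r₂, v₂ = √(μ/r₂) = 27.000 km/s.
Transfer-orbit speed at r₂: v_p = √[μ(2/r₂ − 1/a_t)] = 36.206 km/s.
Second burn Δv₂ = |v₂ − v_p| = 9.206 km/s.
Total Δv = Δv₁ + Δv₂ = 14.19 km/s.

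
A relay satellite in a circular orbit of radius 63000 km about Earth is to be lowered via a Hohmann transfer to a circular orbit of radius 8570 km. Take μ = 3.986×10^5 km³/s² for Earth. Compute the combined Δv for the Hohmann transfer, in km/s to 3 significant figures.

Δv = 3.51 km/s

Transfer-ellipse semi-major axis a_t = (r₁ + r₂)/2 = (63000 + 8570)/2 = 35785 km.
At r₁ the circular-orbit speed is v₁ = √(μ/r₁) = 2.515 km/s.
Transfer-orbit speed at r₁ (v² = μ(2/r − 1/a)): v_a = √[μ(2/r₁ − 1/a_t)] = 1.231 km/s.
First burn Δv₁ = |v_a − v₁| = 1.284 km/s.
At r₂, v₂ = √(μ/r₂) = 6.820 km/s.
Transfer-orbit speed at r₂: v_p = √[μ(2/r₂ − 1/a_t)] = 9.049 km/s.
Second burn Δv₂ = |v₂ − v_p| = 2.229 km/s.
Δv = Δv₁ + Δv₂ = 1.284 + 2.229 = 3.513 km/s.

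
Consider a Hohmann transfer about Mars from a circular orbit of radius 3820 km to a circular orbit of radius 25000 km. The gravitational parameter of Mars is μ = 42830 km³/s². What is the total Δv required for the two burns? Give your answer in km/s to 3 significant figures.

The Hohmann ellipse has a_t = (r₁ + r₂)/2 = 14410 km.
At r₁ the circular-orbit speed is v₁ = √(μ/r₁) = 3.348 km/s.
On the transfer ellipse at r₁, v² = μ(2/r − 1/a) gives v_p = √[μ(2/r₁ − 1/a_t)] = 4.410 km/s.
First burn Δv₁ = |v_p − v₁| = 1.062 km/s.
Circular speed at r₂: v₂ = √(μ/r₂) = 1.3089 km/s.
Transfer-orbit speed at r₂: v_a = √[μ(2/r₂ − 1/a_t)] = 0.67391 km/s.
Second burn Δv₂ = |v₂ − v_a| = 0.6350 km/s.
Δv = Δv₁ + Δv₂ = 1.062 + 0.6350 = 1.697 km/s.

Δv = 1.70 km/s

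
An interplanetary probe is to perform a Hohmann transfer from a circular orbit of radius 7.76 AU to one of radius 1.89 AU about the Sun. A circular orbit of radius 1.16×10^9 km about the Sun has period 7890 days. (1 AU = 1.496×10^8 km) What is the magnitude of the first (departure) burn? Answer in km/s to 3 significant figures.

From Kepler's third law T² = 4π²r³/μ at r = 1.16×10^9 km, T = 7890 days = 7890 × 86400 s = 6.81696×10^8 s: μ = 4π²r³/T² = 1.32603×10^11 km³/s².
In km: r₁ = 7.76 × 1.496×10^8 = 1.160896×10^9 km; r₂ = 1.89 × 1.496×10^8 = 2.82744×10^8 km.
Transfer-ellipse semi-major axis a_t = (r₁ + r₂)/2 = (1.160896×10^9 + 2.82744×10^8)/2 = 7.2182×10^8 km.
On the circular orbit at r = 1.160896×10^9 km, v_c = √(μ/r) = 10.688 km/s.
Transfer-orbit speed at the same r (vis-viva, a = a_t): v_t = √[μ(2/r − 1/a_t)] = 6.6890 km/s.
Δv₁ = |v_t − v_c| = |6.6890 − 10.688| = 3.999 km/s.

Δv₁ = 4.00 km/s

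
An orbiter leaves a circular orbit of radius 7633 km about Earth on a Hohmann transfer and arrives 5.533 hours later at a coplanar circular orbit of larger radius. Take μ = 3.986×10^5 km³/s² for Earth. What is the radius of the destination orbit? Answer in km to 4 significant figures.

r₂ = 42790 km

Transfer time t = 5.533 hours = 19918.8 s, and t = π√(a_t³/μ).
So a_t = (μ t²/π²)^(1/3) = (3.986×10^5 × (19918.8)² / π²)^(1/3) = 25211 km.
Since a_t = (r₁ + r₂)/2, r₂ = 2a_t − r₁ = 2×25211 − 7633 = 42789 km.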